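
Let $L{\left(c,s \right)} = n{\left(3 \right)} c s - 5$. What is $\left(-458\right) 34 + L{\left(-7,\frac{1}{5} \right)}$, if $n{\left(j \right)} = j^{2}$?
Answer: $- \frac{77948}{5} \approx -15590.0$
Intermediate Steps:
$L{\left(c,s \right)} = -5 + 9 c s$ ($L{\left(c,s \right)} = 3^{2} c s - 5 = 9 c s - 5 = -5 + 9 c s$)
$\left(-458\right) 34 + L{\left(-7,\frac{1}{5} \right)} = \left(-458\right) 34 + \left(-5 + 9 \left(-7\right) \frac{1}{5}\right) = -15572 + \left(-5 + 9 \left(-7\right) \frac{1}{5}\right) = -15572 - \frac{88}{5} = - \frac{77948}{5}$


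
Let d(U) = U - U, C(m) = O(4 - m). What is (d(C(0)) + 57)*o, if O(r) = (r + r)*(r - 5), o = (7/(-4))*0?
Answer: 0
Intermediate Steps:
o = 0 (o = -¼*7*0 = -7/4*0 = 0)
O(r) = 2*r*(-5 + r) (O(r) = (2*r)*(-5 + r) = 2*r*(-5 + r))
C(m) = 2*(-1 - m)*(4 - m) (C(m) = 2*(4 - m)*(-5 + (4 - m)) = 2*(4 - m)*(-1 - m) = 2*(-1 - m)*(4 - m))
d(U) = 0
(d(C(0)) + 57)*o = (0 + 57)*0 = 57*0 = 0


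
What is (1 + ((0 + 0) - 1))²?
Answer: 0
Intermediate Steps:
(1 + ((0 + 0) - 1))² = (1 + (0 - 1))² = (1 - 1)² = 0² = 0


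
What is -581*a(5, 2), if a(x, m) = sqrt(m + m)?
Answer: -1162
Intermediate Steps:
a(x, m) = sqrt(2)*sqrt(m) (a(x, m) = sqrt(2*m) = sqrt(2)*sqrt(m))
-581*a(5, 2) = -581*sqrt(2)*sqrt(2) = -581*2 = -1162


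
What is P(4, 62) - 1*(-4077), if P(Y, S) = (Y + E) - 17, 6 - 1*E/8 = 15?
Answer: 3992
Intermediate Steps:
E = -72 (E = 48 - 8*15 = 48 - 120 = -72)
P(Y, S) = -89 + Y (P(Y, S) = (Y - 72) - 17 = (-72 + Y) - 17 = -89 + Y)
P(4, 62) - 1*(-4077) = (-89 + 4) - 1*(-4077) = -85 + 4077 = 3992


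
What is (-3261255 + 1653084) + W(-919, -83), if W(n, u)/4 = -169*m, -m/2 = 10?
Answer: -1594651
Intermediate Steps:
m = -20 (m = -2*10 = -20)
W(n, u) = 13520 (W(n, u) = 4*(-169*(-20)) = 4*3380 = 13520)
(-3261255 + 1653084) + W(-919, -83) = (-3261255 + 1653084) + 13520 = -1608171 + 13520 = -1594651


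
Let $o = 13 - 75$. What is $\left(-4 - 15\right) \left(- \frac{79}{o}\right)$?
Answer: $- \frac{1501}{62} \approx -24.21$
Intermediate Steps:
$o = -62$ ($o = 13 - 75 = -62$)
$\left(-4 - 15\right) \left(- \frac{79}{o}\right) = \left(-4 - 15\right) \left(- \frac{79}{-62}\right) = \left(-4 - 15\right) \left(\left(-79\right) \left(- \frac{1}{62}\right)\right) = \left(-19\right) \frac{79}{62} = - \frac{1501}{62}$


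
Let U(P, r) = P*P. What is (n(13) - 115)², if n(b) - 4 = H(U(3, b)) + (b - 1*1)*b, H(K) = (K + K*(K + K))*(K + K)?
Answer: 9753129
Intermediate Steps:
U(P, r) = P²
H(K) = 2*K*(K + 2*K²) (H(K) = (K + K*(2*K))*(2*K) = (K + 2*K²)*(2*K) = 2*K*(K + 2*K²))
n(b) = 3082 + b*(-1 + b) (n(b) = 4 + ((3²)²*(2 + 4*3²) + (b - 1*1)*b) = 4 + (9²*(2 + 4*9) + (b - 1)*b) = 4 + (81*(2 + 36) + (-1 + b)*b) = 4 + (81*38 + b*(-1 + b)) = 4 + (3078 + b*(-1 + b)) = 3082 + b*(-1 + b))
(n(13) - 115)² = ((3082 + 13² - 1*13) - 115)² = ((3082 + 169 - 13) - 115)² = (3238 - 115)² = 3123² = 9753129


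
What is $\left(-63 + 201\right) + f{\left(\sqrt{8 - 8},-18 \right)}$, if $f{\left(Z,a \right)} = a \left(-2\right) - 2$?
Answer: $172$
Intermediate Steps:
$f{\left(Z,a \right)} = -2 - 2 a$ ($f{\left(Z,a \right)} = - 2 a - 2 = -2 - 2 a$)
$\left(-63 + 201\right) + f{\left(\sqrt{8 - 8},-18 \right)} = \left(-63 + 201\right) - -34 = 138 + \left(-2 + 36\right) = 138 + 34 = 172$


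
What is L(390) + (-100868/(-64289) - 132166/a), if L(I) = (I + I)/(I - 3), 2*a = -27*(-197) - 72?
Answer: -12806298092/273678273 ≈ -46.793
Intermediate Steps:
a = 5247/2 (a = (-27*(-197) - 72)/2 = (5319 - 72)/2 = (½)*5247 = 5247/2 ≈ 2623.5)
L(I) = 2*I/(-3 + I) (L(I) = (2*I)/(-3 + I) = 2*I/(-3 + I))
L(390) + (-100868/(-64289) - 132166/a) = 2*390/(-3 + 390) + (-100868/(-64289) - 132166/5247/2) = 2*390/387 + (-100868*(-1/64289) - 132166*2/5247) = 2*390*(1/387) + (100868/64289 - 264332/5247) = 260/129 - 310648784/6364611 = -12806298092/273678273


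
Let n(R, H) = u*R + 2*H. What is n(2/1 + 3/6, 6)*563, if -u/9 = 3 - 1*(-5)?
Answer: -94584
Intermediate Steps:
u = -72 (u = -9*(3 - 1*(-5)) = -9*(3 + 5) = -9*8 = -72)
n(R, H) = -72*R + 2*H
n(2/1 + 3/6, 6)*563 = (-72*(2/1 + 3/6) + 2*6)*563 = (-72*(2*1 + 3*(1/6)) + 12)*563 = (-72*(2 + 1/2) + 12)*563 = (-72*5/2 + 12)*563 = (-180 + 12)*563 = -168*563 = -94584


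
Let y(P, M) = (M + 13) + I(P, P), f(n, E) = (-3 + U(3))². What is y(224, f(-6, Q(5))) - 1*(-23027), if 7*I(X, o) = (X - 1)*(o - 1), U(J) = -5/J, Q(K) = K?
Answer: 1900453/63 ≈ 30166.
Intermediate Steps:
I(X, o) = (-1 + X)*(-1 + o)/7 (I(X, o) = ((X - 1)*(o - 1))/7 = ((-1 + X)*(-1 + o))/7 = (-1 + X)*(-1 + o)/7)
f(n, E) = 196/9 (f(n, E) = (-3 - 5/3)² = (-14/3)² = 196/9)
y(P, M) = 92/7 + M - 2*P/7 + P²/7 (y(P, M) = (M + 13) + (⅐ - P/7 - P/7 + P*P/7) = (13 + M) + (⅐ - P/7 - P/7 + P²/7) = (13 + M) + (⅐ - 2*P/7 + P²/7) = 92/7 + M - 2*P/7 + P²/7)
y(224, f(-6, Q(5))) - 1*(-23027) = (92/7 + 196/9 - 2/7*224 + (⅐)*224²) - 1*(-23027) = (92/7 + 196/9 - 64 + (⅐)*50176) + 23027 = (92/7 + 196/9 - 64 + 7168) + 23027 = 449752/63 + 23027 = 1900453/63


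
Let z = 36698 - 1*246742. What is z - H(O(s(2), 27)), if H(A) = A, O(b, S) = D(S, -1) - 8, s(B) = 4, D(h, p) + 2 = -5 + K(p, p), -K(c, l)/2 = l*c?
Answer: -210027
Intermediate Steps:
K(c, l) = -2*c*l (K(c, l) = -2*l*c = -2*c*l)
D(h, p) = -7 - 2*p² (D(h, p) = -2 + (-5 - 2*p*p) = -2 + (-5 - 2*p²) = -7 - 2*p²)
O(b, S) = -17 (O(b, S) = (-7 - 2*(-1)²) - 8 = (-7 - 2*1) - 8 = (-7 - 2) - 8 = -9 - 8 = -17)
z = -210044 (z = 36698 - 246742 = -210044)
z - H(O(s(2), 27)) = -210044 - 1*(-17) = -210044 + 17 = -210027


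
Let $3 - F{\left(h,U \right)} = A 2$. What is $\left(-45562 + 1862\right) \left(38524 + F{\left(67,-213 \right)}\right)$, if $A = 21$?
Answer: $-1681794500$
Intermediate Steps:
$F{\left(h,U \right)} = -39$ ($F{\left(h,U \right)} = 3 - 21 \cdot 2 = 3 - 42 = -39$)
$\left(-45562 + 1862\right) \left(38524 + F{\left(67,-213 \right)}\right) = \left(-45562 + 1862\right) \left(38524 - 39\right) = \left(-43700\right) 38485 = -1681794500$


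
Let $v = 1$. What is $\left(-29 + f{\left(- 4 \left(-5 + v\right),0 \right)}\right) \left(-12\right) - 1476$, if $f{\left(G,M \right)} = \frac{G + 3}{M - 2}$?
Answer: $-1014$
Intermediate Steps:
$f{\left(G,M \right)} = \frac{3 + G}{-2 + M}$
$\left(-29 + f{\left(- 4 \left(-5 + v\right),0 \right)}\right) \left(-12\right) - 1476 = \left(-29 + \frac{3 - 4 \left(-5 + 1\right)}{-2 + 0}\right) \left(-12\right) - 1476 = \left(-29 + \frac{3 - -16}{-2}\right) \left(-12\right) - 1476 = \left(-29 - \frac{3 + 16}{2}\right) \left(-12\right) - 1476 = \left(-29 - \frac{19}{2}\right) \left(-12\right) - 1476 = \left(- \frac{77}{2}\right) \left(-12\right) - 1476 = 462 - 1476 = -1014$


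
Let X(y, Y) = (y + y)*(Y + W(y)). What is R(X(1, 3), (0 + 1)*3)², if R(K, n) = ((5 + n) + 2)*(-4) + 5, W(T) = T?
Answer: 1225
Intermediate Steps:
X(y, Y) = 2*y*(Y + y) (X(y, Y) = (y + y)*(Y + y) = (2*y)*(Y + y) = 2*y*(Y + y))
R(K, n) = -23 - 4*n (R(K, n) = (7 + n)*(-4) + 5 = (-28 - 4*n) + 5 = -23 - 4*n)
R(X(1, 3), (0 + 1)*3)² = (-23 - 4*(0 + 1)*3)² = (-23 - 4*3)² = (-23 - 12)² = (-35)² = 1225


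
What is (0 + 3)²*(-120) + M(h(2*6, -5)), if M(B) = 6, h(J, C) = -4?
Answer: -1074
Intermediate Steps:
(0 + 3)²*(-120) + M(h(2*6, -5)) = (0 + 3)²*(-120) + 6 = 3²*(-120) + 6 = 9*(-120) + 6 = -1080 + 6 = -1074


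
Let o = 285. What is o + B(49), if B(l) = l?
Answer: 334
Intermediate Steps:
o + B(49) = 285 + 49 = 334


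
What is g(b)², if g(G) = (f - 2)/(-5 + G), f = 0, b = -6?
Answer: 4/121 ≈ 0.033058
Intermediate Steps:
g(G) = -2/(-5 + G) (g(G) = (0 - 2)/(-5 + G) = -2/(-5 + G))
g(b)² = (-2/(-5 - 6))² = (-2/(-11))² = (-2*(-1/11))² = (2/11)² = 4/121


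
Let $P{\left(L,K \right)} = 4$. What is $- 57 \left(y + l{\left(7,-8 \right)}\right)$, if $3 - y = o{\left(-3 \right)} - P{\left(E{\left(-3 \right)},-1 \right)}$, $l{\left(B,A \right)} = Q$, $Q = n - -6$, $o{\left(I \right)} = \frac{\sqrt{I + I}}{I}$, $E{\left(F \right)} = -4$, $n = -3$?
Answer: $-570 - 19 i \sqrt{6} \approx -570.0 - 46.54 i$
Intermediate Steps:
$o{\left(I \right)} = \frac{\sqrt{2}}{\sqrt{I}}$ ($o{\left(I \right)} = \frac{\sqrt{2 I}}{I} = \frac{\sqrt{2} \sqrt{I}}{I} = \frac{\sqrt{2}}{\sqrt{I}}$)
$Q = 3$ ($Q = -3 - -6 = -3 + 6 = 3$)
$l{\left(B,A \right)} = 3$
$y = 7 + \frac{i \sqrt{6}}{3}$ ($y = 3 - \left(\frac{\sqrt{2}}{i \sqrt{3}} - 4\right) = 3 - \left(\sqrt{2} \left(- \frac{i \sqrt{3}}{3}\right) - 4\right) = 3 - \left(- \frac{i \sqrt{6}}{3} - 4\right) = 3 - \left(-4 - \frac{i \sqrt{6}}{3}\right) = 3 + \left(4 + \frac{i \sqrt{6}}{3}\right) = 7 + \frac{i \sqrt{6}}{3} \approx 7.0 + 0.8165 i$)
$- 57 \left(y + l{\left(7,-8 \right)}\right) = - 57 \left(\left(7 + \frac{i \sqrt{6}}{3}\right) + 3\right) = - 57 \left(10 + \frac{i \sqrt{6}}{3}\right) = -570 - 19 i \sqrt{6}$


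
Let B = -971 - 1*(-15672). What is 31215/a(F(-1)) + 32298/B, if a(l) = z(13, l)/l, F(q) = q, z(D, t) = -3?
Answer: 152996203/14701 ≈ 10407.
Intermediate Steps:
B = 14701 (B = -971 + 15672 = 14701)
a(l) = -3/l
31215/a(F(-1)) + 32298/B = 31215/((-3/(-1))) + 32298/14701 = 31215/((-3*(-1))) + 32298*(1/14701) = 31215/3 + 32298/14701 = 31215*(⅓) + 32298/14701 = 10405 + 32298/14701 = 152996203/14701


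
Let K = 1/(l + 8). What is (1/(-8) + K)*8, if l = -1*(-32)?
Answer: -⅘ ≈ -0.80000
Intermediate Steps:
l = 32
K = 1/40 (K = 1/(32 + 8) = 1/40 ≈ 0.025000)
(1/(-8) + K)*8 = (1/(-8) + 1/40)*8 = (-⅛ + 1/40)*8 = -⅒*8 = -⅘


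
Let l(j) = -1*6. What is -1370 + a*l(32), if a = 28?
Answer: -1538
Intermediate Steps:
l(j) = -6
-1370 + a*l(32) = -1370 + 28*(-6) = -1370 - 168 = -1538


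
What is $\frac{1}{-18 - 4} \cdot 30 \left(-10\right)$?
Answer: $\frac{150}{11} \approx 13.636$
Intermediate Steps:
$\frac{1}{-18 - 4} \cdot 30 \left(-10\right) = \frac{1}{-22} \cdot 30 \left(-10\right) = \left(- \frac{1}{22}\right) 30 \left(-10\right) = \left(- \frac{15}{11}\right) \left(-10\right) = \frac{150}{11}$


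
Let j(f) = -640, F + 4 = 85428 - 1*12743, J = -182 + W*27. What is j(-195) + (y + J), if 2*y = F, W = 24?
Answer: 72333/2 ≈ 36167.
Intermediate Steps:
J = 466 (J = -182 + 24*27 = -182 + 648 = 466)
F = 72681 (F = -4 + (85428 - 1*12743) = -4 + (85428 - 12743) = -4 + 72685 = 72681)
y = 72681/2 (y = (½)*72681 = 72681/2 ≈ 36341.)
j(-195) + (y + J) = -640 + (72681/2 + 466) = -640 + 73613/2 = 72333/2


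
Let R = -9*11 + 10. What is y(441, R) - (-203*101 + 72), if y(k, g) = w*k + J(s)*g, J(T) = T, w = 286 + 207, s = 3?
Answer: 237577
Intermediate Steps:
R = -89 (R = -99 + 10 = -89)
w = 493
y(k, g) = 3*g + 493*k (y(k, g) = 493*k + 3*g = 3*g + 493*k)
y(441, R) - (-203*101 + 72) = (3*(-89) + 493*441) - (-203*101 + 72) = (-267 + 217413) - (-20503 + 72) = 217146 - 1*(-20431) = 217146 + 20431 = 237577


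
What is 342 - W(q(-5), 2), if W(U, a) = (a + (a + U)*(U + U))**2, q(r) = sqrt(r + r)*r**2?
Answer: -156099662 + 2499600*I*sqrt(10) ≈ -1.561e+8 + 7.9044e+6*I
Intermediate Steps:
q(r) = sqrt(2)*r**(5/2) (q(r) = sqrt(2*r)*r**2 = (sqrt(2)*sqrt(r))*r**2 = sqrt(2)*r**(5/2))
W(U, a) = (a + 2*U*(U + a))**2 (W(U, a) = (a + (U + a)*(2*U))**2 = (a + 2*U*(U + a))**2)
342 - W(q(-5), 2) = 342 - (2 + 2*(sqrt(2)*(-5)**(5/2))**2 + 2*(sqrt(2)*(-5)**(5/2))*2)**2 = 342 - (2 + 2*(sqrt(2)*(25*I*sqrt(5)))**2 + 2*(sqrt(2)*(25*I*sqrt(5)))*2)**2 = 342 - (2 + 2*(25*I*sqrt(10))**2 + 2*(25*I*sqrt(10))*2)**2 = 342 - (2 + 2*(-6250) + 100*I*sqrt(10))**2 = 342 - (2 - 12500 + 100*I*sqrt(10))**2 = 342 - (-12498 + 100*I*sqrt(10))**2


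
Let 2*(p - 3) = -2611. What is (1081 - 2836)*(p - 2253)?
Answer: 12479805/2 ≈ 6.2399e+6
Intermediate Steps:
p = -2605/2 (p = 3 + (½)*(-2611) = 3 - 2611/2 = -2605/2 ≈ -1302.5)
(1081 - 2836)*(p - 2253) = (1081 - 2836)*(-2605/2 - 2253) = -1755*(-7111/2) = 12479805/2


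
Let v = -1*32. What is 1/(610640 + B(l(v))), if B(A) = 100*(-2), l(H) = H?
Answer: 1/610440 ≈ 1.6382e-6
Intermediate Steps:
v = -32
B(A) = -200
1/(610640 + B(l(v))) = 1/(610640 - 200) = 1/610440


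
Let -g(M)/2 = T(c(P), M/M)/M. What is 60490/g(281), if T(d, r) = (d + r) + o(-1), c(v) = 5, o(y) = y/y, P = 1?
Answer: -8498845/7 ≈ -1.2141e+6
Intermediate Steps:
o(y) = 1
T(d, r) = 1 + d + r (T(d, r) = (d + r) + 1 = 1 + d + r)
g(M) = -14/M (g(M) = -2*(1 + 5 + M/M)/M = -2*(1 + 5 + 1)/M = -14/M)
60490/g(281) = 60490/((-14/281)) = 60490/((-14*1/281)) = 60490/(-14/281) = 60490*(-281/14) = -8498845/7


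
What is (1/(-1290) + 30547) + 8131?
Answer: 49894619/1290 ≈ 38678.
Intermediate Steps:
(1/(-1290) + 30547) + 8131 = (-1/1290 + 30547) + 8131 = 39405629/1290 + 8131 = 49894619/1290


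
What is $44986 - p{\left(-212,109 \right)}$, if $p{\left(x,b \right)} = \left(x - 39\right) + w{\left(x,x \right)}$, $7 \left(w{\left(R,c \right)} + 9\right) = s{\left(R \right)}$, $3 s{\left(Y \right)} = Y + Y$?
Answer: $\frac{950590}{21} \approx 45266.0$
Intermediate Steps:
$s{\left(Y \right)} = \frac{2 Y}{3}$ ($s{\left(Y \right)} = \frac{Y + Y}{3} = \frac{2 Y}{3}$)
$w{\left(R,c \right)} = -9 + \frac{2 R}{21}$ ($w{\left(R,c \right)} = -9 + \frac{\frac{2}{3} R}{7} = -9 + \frac{2 R}{21}$)
$p{\left(x,b \right)} = -48 + \frac{23 x}{21}$ ($p{\left(x,b \right)} = \left(x - 39\right) + \left(-9 + \frac{2 x}{21}\right) = \left(-39 + x\right) + \left(-9 + \frac{2 x}{21}\right) = -48 + \frac{23 x}{21}$)
$44986 - p{\left(-212,109 \right)} = 44986 - \left(-48 + \frac{23}{21} \left(-212\right)\right) = 44986 - \left(-48 - \frac{4876}{21}\right) = 44986 - - \frac{5884}{21} = 44986 + \frac{5884}{21} = \frac{950590}{21}$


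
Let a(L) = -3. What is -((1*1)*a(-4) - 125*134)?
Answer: 16753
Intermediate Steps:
-((1*1)*a(-4) - 125*134) = -((1*1)*(-3) - 125*134) = -(1*(-3) - 16750) = -(-3 - 16750) = -1*(-16753) = 16753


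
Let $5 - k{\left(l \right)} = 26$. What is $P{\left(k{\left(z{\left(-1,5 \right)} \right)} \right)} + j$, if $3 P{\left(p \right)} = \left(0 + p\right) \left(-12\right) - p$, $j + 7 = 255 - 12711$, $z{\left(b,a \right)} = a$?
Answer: $-12372$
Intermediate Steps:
$k{\left(l \right)} = -21$ ($k{\left(l \right)} = 5 - 26 = -21$)
$j = -12463$ ($j = -7 + \left(255 - 12711\right) = -7 - 12456 = -12463$)
$P{\left(p \right)} = - \frac{13 p}{3}$ ($P{\left(p \right)} = \frac{\left(0 + p\right) \left(-12\right) - p}{3} = \frac{p \left(-12\right) - p}{3} = \frac{- 12 p - p}{3} = \frac{\left(-13\right) p}{3} = - \frac{13 p}{3}$)
$P{\left(k{\left(z{\left(-1,5 \right)} \right)} \right)} + j = \left(- \frac{13}{3}\right) \left(-21\right) - 12463 = 91 - 12463 = -12372$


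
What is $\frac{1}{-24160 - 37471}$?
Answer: $- \frac{1}{61631} \approx -1.6226 \cdot 10^{-5}$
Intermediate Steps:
$\frac{1}{-24160 - 37471} = \frac{1}{-61631} = - \frac{1}{61631}$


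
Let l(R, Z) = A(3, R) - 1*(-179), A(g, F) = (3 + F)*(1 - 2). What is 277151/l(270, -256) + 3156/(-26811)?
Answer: -2476997375/840078 ≈ -2948.5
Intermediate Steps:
A(g, F) = -3 - F (A(g, F) = (3 + F)*(-1) = -3 - F)
l(R, Z) = 176 - R (l(R, Z) = (-3 - R) - 1*(-179) = (-3 - R) + 179 = 176 - R)
277151/l(270, -256) + 3156/(-26811) = 277151/(176 - 1*270) + 3156/(-26811) = 277151/(176 - 270) + 3156*(-1/26811) = 277151/(-94) - 1052/8937 = 277151*(-1/94) - 1052/8937 = -277151/94 - 1052/8937 = -2476997375/840078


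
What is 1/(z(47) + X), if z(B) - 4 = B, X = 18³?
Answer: 1/5883 ≈ 0.00016998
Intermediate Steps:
X = 5832
z(B) = 4 + B
1/(z(47) + X) = 1/((4 + 47) + 5832) = 1/(51 + 5832) = 1/5883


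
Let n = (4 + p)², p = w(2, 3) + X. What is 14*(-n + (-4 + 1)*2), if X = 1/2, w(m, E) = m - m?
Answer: -735/2 ≈ -367.50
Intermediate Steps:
w(m, E) = 0
X = ½ ≈ 0.50000
p = ½ (p = 0 + ½ = ½ ≈ 0.50000)
n = 81/4 (n = (4 + ½)² = (9/2)² = 81/4 ≈ 20.250)
14*(-n + (-4 + 1)*2) = 14*(-1*81/4 + (-4 + 1)*2) = 14*(-81/4 - 3*2) = 14*(-81/4 - 6) = 14*(-105/4) = -735/2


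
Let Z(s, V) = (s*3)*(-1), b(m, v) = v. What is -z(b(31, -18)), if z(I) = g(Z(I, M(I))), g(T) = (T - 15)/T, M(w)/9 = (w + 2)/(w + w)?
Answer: -13/18 ≈ -0.72222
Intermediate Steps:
M(w) = 9*(2 + w)/(2*w) (M(w) = 9*((w + 2)/(w + w)) = 9*((2 + w)/((2*w))) = 9*((2 + w)*(1/(2*w))) = 9*((2 + w)/(2*w)) = 9*(2 + w)/(2*w))
Z(s, V) = -3*s (Z(s, V) = (3*s)*(-1) = -3*s)
g(T) = (-15 + T)/T
z(I) = -(-15 - 3*I)/(3*I) (z(I) = (-15 - 3*I)/((-3*I)) = (-1/(3*I))*(-15 - 3*I) = -(-15 - 3*I)/(3*I))
-z(b(31, -18)) = -(5 - 18)/(-18) = -(-1)*(-13)/18 = -1*13/18 = -13/18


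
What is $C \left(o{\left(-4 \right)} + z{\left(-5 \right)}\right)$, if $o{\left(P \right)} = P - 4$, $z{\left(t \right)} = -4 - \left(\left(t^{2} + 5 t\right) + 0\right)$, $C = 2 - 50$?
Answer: $576$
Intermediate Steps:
$C = -48$ ($C = 2 - 50 = -48$)
$z{\left(t \right)} = -4 - t^{2} - 5 t$ ($z{\left(t \right)} = -4 - \left(t^{2} + 5 t\right) = -4 - t^{2} - 5 t$)
$o{\left(P \right)} = -4 + P$ ($o{\left(P \right)} = P - 4 = -4 + P$)
$C \left(o{\left(-4 \right)} + z{\left(-5 \right)}\right) = - 48 \left(\left(-4 - 4\right) - 4\right) = - 48 \left(-8 - 4\right) = \left(-48\right) \left(-12\right) = 576$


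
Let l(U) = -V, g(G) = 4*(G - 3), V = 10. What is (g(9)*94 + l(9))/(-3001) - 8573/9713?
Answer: -47542971/29148713 ≈ -1.6310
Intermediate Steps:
g(G) = -12 + 4*G (g(G) = 4*(-3 + G) = -12 + 4*G)
l(U) = -10 (l(U) = -1*10 = -10)
(g(9)*94 + l(9))/(-3001) - 8573/9713 = ((-12 + 4*9)*94 - 10)/(-3001) - 8573/9713 = ((-12 + 36)*94 - 10)*(-1/3001) - 8573*1/9713 = (24*94 - 10)*(-1/3001) - 8573/9713 = (2256 - 10)*(-1/3001) - 8573/9713 = 2246*(-1/3001) - 8573/9713 = -2246/3001 - 8573/9713 = -47542971/29148713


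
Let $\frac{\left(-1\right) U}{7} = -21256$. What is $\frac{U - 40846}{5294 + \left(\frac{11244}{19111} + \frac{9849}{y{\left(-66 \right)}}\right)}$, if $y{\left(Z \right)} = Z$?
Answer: $\frac{45385032132}{2163325903} \approx 20.979$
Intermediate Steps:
$U = 148792$ ($U = \left(-7\right) \left(-21256\right) = 148792$)
$\frac{U - 40846}{5294 + \left(\frac{11244}{19111} + \frac{9849}{y{\left(-66 \right)}}\right)} = \frac{148792 - 40846}{5294 + \left(\frac{11244}{19111} + \frac{9849}{-66}\right)} = \frac{107946}{5294 + \left(11244 \cdot \frac{1}{19111} + 9849 \left(- \frac{1}{66}\right)\right)} = \frac{107946}{5294 + \left(\frac{11244}{19111} - \frac{3283}{22}\right)} = \frac{107946}{5294 - \frac{62494045}{420442}} = \frac{107946}{\frac{2163325903}{420442}} = 107946 \cdot \frac{420442}{2163325903} = \frac{45385032132}{2163325903}$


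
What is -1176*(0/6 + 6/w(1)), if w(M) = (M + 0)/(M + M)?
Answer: -14112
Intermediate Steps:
w(M) = 1/2 (w(M) = M/((2*M)) = M*(1/(2*M)) = 1/2)
-1176*(0/6 + 6/w(1)) = -1176*(0/6 + 6/(1/2)) = -1176*(0*(1/6) + 6*2) = -1176*(0 + 12) = -1176*12 = -14112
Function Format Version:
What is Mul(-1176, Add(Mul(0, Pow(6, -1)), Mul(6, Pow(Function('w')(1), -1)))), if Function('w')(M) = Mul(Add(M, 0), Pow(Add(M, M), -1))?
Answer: -14112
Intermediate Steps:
Function('w')(M) = Rational(1, 2) (Function('w')(M) = Mul(M, Pow(Mul(2, M), -1)) = Mul(M, Mul(Rational(1, 2), Pow(M, -1))) = Rational(1, 2))
Mul(-1176, Add(Mul(0, Pow(6, -1)), Mul(6, Pow(Function('w')(1), -1)))) = Mul(-1176, Add(Mul(0, Pow(6, -1)), Mul(6, Pow(Rational(1, 2), -1)))) = Mul(-1176, Add(Mul(0, Rational(1, 6)), Mul(6, 2))) = Mul(-1176, Add(0, 12)) = Mul(-1176, 12) = -14112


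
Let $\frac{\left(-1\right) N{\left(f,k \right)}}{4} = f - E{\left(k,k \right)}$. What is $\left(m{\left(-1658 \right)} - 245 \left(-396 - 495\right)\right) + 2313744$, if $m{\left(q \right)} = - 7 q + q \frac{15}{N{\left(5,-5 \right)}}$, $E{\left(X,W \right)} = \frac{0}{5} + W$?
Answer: $\frac{10177067}{4} \approx 2.5443 \cdot 10^{6}$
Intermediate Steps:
$E{\left(X,W \right)} = W$ ($E{\left(X,W \right)} = 0 \cdot \frac{1}{5} + W = 0 + W = W$)
$N{\left(f,k \right)} = - 4 f + 4 k$ ($N{\left(f,k \right)} = - 4 \left(f - k\right) = - 4 f + 4 k$)
$m{\left(q \right)} = - \frac{59 q}{8}$ ($m{\left(q \right)} = - 7 q + q \frac{15}{\left(-4\right) 5 + 4 \left(-5\right)} = - 7 q + q \frac{15}{-20 - 20} = - 7 q + q \frac{15}{-40} = - 7 q + q 15 \left(- \frac{1}{40}\right) = - 7 q + q \left(- \frac{3}{8}\right) = - 7 q - \frac{3 q}{8} = - \frac{59 q}{8}$)
$\left(m{\left(-1658 \right)} - 245 \left(-396 - 495\right)\right) + 2313744 = \left(\left(- \frac{59}{8}\right) \left(-1658\right) - 245 \left(-396 - 495\right)\right) + 2313744 = \left(\frac{48911}{4} - -218295\right) + 2313744 = \left(\frac{48911}{4} + 218295\right) + 2313744 = \frac{922091}{4} + 2313744 = \frac{10177067}{4}$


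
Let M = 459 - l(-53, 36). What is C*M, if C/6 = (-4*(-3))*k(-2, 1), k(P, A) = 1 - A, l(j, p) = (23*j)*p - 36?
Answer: 0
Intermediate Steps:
l(j, p) = -36 + 23*j*p (l(j, p) = 23*j*p - 36 = -36 + 23*j*p)
C = 0 (C = 6*((-4*(-3))*(1 - 1*1)) = 6*(12*(1 - 1)) = 6*(12*0) = 6*0 = 0)
M = 44379 (M = 459 - (-36 + 23*(-53)*36) = 459 - (-36 - 43884) = 459 - 1*(-43920) = 459 + 43920 = 44379)
C*M = 0*44379 = 0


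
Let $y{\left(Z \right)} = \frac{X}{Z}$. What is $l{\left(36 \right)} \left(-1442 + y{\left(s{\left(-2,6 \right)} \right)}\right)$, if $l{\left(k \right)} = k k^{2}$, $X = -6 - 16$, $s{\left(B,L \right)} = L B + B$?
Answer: $- \frac{470432448}{7} \approx -6.7205 \cdot 10^{7}$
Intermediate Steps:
$s{\left(B,L \right)} = B + B L$ ($s{\left(B,L \right)} = B L + B = B + B L$)
$X = -22$ ($X = -6 - 16 = -22$)
$l{\left(k \right)} = k^{3}$
$y{\left(Z \right)} = - \frac{22}{Z}$
$l{\left(36 \right)} \left(-1442 + y{\left(s{\left(-2,6 \right)} \right)}\right) = 36^{3} \left(-1442 - \frac{22}{\left(-2\right) \left(1 + 6\right)}\right) = 46656 \left(-1442 - \frac{22}{\left(-2\right) 7}\right) = 46656 \left(-1442 - \frac{22}{-14}\right) = 46656 \left(-1442 - - \frac{11}{7}\right) = 46656 \left(-1442 + \frac{11}{7}\right) = 46656 \left(- \frac{10083}{7}\right) = - \frac{470432448}{7}$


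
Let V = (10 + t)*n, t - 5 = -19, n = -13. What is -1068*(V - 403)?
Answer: 374868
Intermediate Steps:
t = -14 (t = 5 - 19 = -14)
V = 52 (V = (10 - 14)*(-13) = -4*(-13) = 52)
-1068*(V - 403) = -1068*(52 - 403) = -1068*(-351) = 374868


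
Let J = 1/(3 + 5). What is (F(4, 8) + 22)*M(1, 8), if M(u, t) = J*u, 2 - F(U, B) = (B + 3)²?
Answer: -97/8 ≈ -12.125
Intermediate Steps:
J = ⅛ (J = 1/8 = ⅛ ≈ 0.12500)
F(U, B) = 2 - (3 + B)² (F(U, B) = 2 - (B + 3)² = 2 - (3 + B)²)
M(u, t) = u/8
(F(4, 8) + 22)*M(1, 8) = ((2 - (3 + 8)²) + 22)*((⅛)*1) = ((2 - 1*11²) + 22)*(⅛) = ((2 - 1*121) + 22)*(⅛) = ((2 - 121) + 22)*(⅛) = (-119 + 22)*(⅛) = -97*⅛ = -97/8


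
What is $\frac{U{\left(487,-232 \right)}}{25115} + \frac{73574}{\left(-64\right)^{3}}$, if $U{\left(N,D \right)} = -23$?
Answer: $- \frac{926920161}{3291873280} \approx -0.28158$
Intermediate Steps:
$\frac{U{\left(487,-232 \right)}}{25115} + \frac{73574}{\left(-64\right)^{3}} = - \frac{23}{25115} + \frac{73574}{\left(-64\right)^{3}} = \left(-23\right) \frac{1}{25115} + \frac{73574}{-262144} = - \frac{23}{25115} + 73574 \left(- \frac{1}{262144}\right) = - \frac{23}{25115} - \frac{36787}{131072} = - \frac{926920161}{3291873280}$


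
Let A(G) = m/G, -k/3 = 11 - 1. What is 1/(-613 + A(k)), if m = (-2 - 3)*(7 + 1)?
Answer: -3/1835 ≈ -0.0016349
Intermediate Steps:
m = -40 (m = -5*8 = -40)
k = -30 (k = -3*(11 - 1) = -3*10 = -30)
A(G) = -40/G
1/(-613 + A(k)) = 1/(-613 - 40/(-30)) = 1/(-613 - 40*(-1/30)) = 1/(-613 + 4/3) = 1/(-1835/3) = -3/1835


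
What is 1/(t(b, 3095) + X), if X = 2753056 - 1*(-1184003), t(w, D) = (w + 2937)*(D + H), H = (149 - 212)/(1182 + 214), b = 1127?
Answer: 349/5763719503 ≈ 6.0551e-8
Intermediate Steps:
H = -63/1396 ≈ -0.045129
t(w, D) = (2937 + w)*(-63/1396 + D) (t(w, D) = (w + 2937)*(D - 63/1396) = (2937 + w)*(-63/1396 + D))
X = 3937059 (X = 2753056 + 1184003 = 3937059)
1/(t(b, 3095) + X) = 1/((-185031/1396 + 2937*3095 - 63/1396*1127 + 3095*1127) + 3937059) = 1/((-185031/1396 + 9090015 - 71001/1396 + 3488065) + 3937059) = 1/(4389685912/349 + 3937059) = 1/(5763719503/349) = 349/5763719503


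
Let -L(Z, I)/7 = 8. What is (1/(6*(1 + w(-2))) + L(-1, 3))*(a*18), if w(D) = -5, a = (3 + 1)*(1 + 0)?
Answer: -4035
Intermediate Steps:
a = 4 (a = 4*1 = 4)
L(Z, I) = -56 (L(Z, I) = -7*8 = -56)
(1/(6*(1 + w(-2))) + L(-1, 3))*(a*18) = (1/(6*(1 - 5)) - 56)*(4*18) = (1/(6*(-4)) - 56)*72 = (1/(-24) - 56)*72 = (-1/24 - 56)*72 = -1345/24*72 = -4035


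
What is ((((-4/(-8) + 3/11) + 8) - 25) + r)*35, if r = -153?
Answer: -130305/22 ≈ -5923.0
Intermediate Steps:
((((-4/(-8) + 3/11) + 8) - 25) + r)*35 = ((((-4/(-8) + 3/11) + 8) - 25) - 153)*35 = ((((-4*(-⅛) + 3*(1/11)) + 8) - 25) - 153)*35 = ((((½ + 3/11) + 8) - 25) - 153)*35 = (((17/22 + 8) - 25) - 153)*35 = ((193/22 - 25) - 153)*35 = (-357/22 - 153)*35 = -3723/22*35 = -130305/22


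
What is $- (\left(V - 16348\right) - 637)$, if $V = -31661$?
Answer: $48646$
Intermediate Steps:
$- (\left(V - 16348\right) - 637) = - (\left(-31661 - 16348\right) - 637) = - (-48009 - 637) = \left(-1\right) \left(-48646\right) = 48646$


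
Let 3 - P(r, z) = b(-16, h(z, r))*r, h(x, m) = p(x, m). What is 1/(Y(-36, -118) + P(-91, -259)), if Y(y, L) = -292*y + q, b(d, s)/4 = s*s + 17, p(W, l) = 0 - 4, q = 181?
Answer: 1/22708 ≈ 4.4037e-5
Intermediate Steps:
p(W, l) = -4
h(x, m) = -4
b(d, s) = 68 + 4*s² (b(d, s) = 4*(s*s + 17) = 4*(s² + 17) = 4*(17 + s²) = 68 + 4*s²)
P(r, z) = 3 - 132*r (P(r, z) = 3 - (68 + 4*(-4)²)*r = 3 - (68 + 4*16)*r = 3 - (68 + 64)*r = 3 - 132*r)
Y(y, L) = 181 - 292*y (Y(y, L) = -292*y + 181 = 181 - 292*y)
1/(Y(-36, -118) + P(-91, -259)) = 1/((181 - 292*(-36)) + (3 - 132*(-91))) = 1/((181 + 10512) + (3 + 12012)) = 1/(10693 + 12015) = 1/22708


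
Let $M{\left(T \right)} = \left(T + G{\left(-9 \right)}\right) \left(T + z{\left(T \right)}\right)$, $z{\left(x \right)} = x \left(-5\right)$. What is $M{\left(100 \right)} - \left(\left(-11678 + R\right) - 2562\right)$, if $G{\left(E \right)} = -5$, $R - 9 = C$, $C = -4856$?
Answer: $-18913$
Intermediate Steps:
$z{\left(x \right)} = - 5 x$
$R = -4847$ ($R = 9 - 4856 = -4847$)
$M{\left(T \right)} = - 4 T \left(-5 + T\right)$ ($M{\left(T \right)} = \left(T - 5\right) \left(T - 5 T\right) = \left(-5 + T\right) \left(- 4 T\right) = - 4 T \left(-5 + T\right)$)
$M{\left(100 \right)} - \left(\left(-11678 + R\right) - 2562\right) = 4 \cdot 100 \left(5 - 100\right) - \left(\left(-11678 - 4847\right) - 2562\right) = 4 \cdot 100 \left(5 - 100\right) - \left(-16525 - 2562\right) = 4 \cdot 100 \left(-95\right) - -19087 = -38000 + 19087 = -18913$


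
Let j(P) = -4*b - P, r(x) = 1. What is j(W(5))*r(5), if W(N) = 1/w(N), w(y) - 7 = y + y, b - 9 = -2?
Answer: -477/17 ≈ -28.059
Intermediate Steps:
b = 7 (b = 9 - 2 = 7)
w(y) = 7 + 2*y (w(y) = 7 + (y + y) = 7 + 2*y)
W(N) = 1/(7 + 2*N)
j(P) = -28 - P (j(P) = -4*7 - P = -28 - P)
j(W(5))*r(5) = (-28 - 1/(7 + 2*5))*1 = (-28 - 1/(7 + 10))*1 = (-28 - 1/17)*1 = -477/17*1 = -477/17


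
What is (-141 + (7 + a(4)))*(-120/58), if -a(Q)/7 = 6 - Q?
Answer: 8880/29 ≈ 306.21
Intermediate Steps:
a(Q) = -42 + 7*Q (a(Q) = -7*(6 - Q) = -42 + 7*Q)
(-141 + (7 + a(4)))*(-120/58) = (-141 + (7 + (-42 + 7*4)))*(-120/58) = (-141 + (7 + (-42 + 28)))*(-120*1/58) = (-141 + (7 - 14))*(-60/29) = (-141 - 7)*(-60/29) = -148*(-60/29) = 8880/29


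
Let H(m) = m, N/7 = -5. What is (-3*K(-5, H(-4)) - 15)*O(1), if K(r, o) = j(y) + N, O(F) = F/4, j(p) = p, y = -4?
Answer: 51/2 ≈ 25.500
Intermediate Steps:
N = -35 (N = 7*(-5) = -35)
O(F) = F/4 (O(F) = F*(¼) = F/4)
K(r, o) = -39 (K(r, o) = -4 - 35 = -39)
(-3*K(-5, H(-4)) - 15)*O(1) = (-3*(-39) - 15)*((¼)*1) = (117 - 15)*(¼) = 102*(¼) = 51/2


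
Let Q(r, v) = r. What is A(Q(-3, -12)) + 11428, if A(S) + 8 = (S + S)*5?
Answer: 11390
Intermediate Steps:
A(S) = -8 + 10*S (A(S) = -8 + (S + S)*5 = -8 + (2*S)*5 = -8 + 10*S)
A(Q(-3, -12)) + 11428 = (-8 + 10*(-3)) + 11428 = (-8 - 30) + 11428 = -38 + 11428 = 11390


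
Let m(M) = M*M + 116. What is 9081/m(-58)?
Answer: 3027/1160 ≈ 2.6095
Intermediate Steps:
m(M) = 116 + M**2 (m(M) = M**2 + 116 = 116 + M**2)
9081/m(-58) = 9081/(116 + (-58)**2) = 9081/(116 + 3364) = 9081/3480 = 9081*(1/3480) = 3027/1160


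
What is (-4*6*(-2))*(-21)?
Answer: -1008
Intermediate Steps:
(-4*6*(-2))*(-21) = -24*(-2)*(-21) = 48*(-21) = -1008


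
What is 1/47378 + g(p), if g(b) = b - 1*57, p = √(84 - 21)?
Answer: -2700545/47378 + 3*√7 ≈ -49.063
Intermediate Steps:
p = 3*√7 (p = √63 = 3*√7 ≈ 7.9373)
g(b) = -57 + b (g(b) = b - 57 = -57 + b)
1/47378 + g(p) = 1/47378 + (-57 + 3*√7) = -2700545/47378 + 3*√7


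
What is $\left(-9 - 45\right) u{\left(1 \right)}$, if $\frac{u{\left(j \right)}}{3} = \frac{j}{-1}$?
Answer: $162$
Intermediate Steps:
$u{\left(j \right)} = - 3 j$ ($u{\left(j \right)} = 3 \frac{j}{-1} = 3 j \left(-1\right) = 3 \left(- j\right) = - 3 j$)
$\left(-9 - 45\right) u{\left(1 \right)} = \left(-9 - 45\right) \left(\left(-3\right) 1\right) = \left(-54\right) \left(-3\right) = 162$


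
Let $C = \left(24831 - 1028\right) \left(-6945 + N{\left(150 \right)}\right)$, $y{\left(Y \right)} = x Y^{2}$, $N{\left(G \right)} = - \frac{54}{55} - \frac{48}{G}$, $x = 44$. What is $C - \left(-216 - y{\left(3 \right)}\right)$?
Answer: $- \frac{45469107799}{275} \approx -1.6534 \cdot 10^{8}$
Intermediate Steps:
$N{\left(G \right)} = - \frac{54}{55} - \frac{48}{G}$ ($N{\left(G \right)} = \left(-54\right) \frac{1}{55} - \frac{48}{G} = - \frac{54}{55} - \frac{48}{G}$)
$y{\left(Y \right)} = 44 Y^{2}$
$C = - \frac{45469276099}{275}$ ($C = \left(24831 - 1028\right) \left(-6945 - \left(\frac{54}{55} + \frac{48}{150}\right)\right) = 23803 \left(-6945 - \frac{358}{275}\right) = 23803 \left(- \frac{1910233}{275}\right) = - \frac{45469276099}{275} \approx -1.6534 \cdot 10^{8}$)
$C - \left(-216 - y{\left(3 \right)}\right) = - \frac{45469276099}{275} - \left(-216 - 44 \cdot 3^{2}\right) = - \frac{45469276099}{275} - \left(-216 - 44 \cdot 9\right) = - \frac{45469276099}{275} - \left(-216 - 396\right) = - \frac{45469276099}{275} - -612 = - \frac{45469276099}{275} + 612 = - \frac{45469107799}{275}$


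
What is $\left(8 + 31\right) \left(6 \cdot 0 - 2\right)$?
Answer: $-78$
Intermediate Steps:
$\left(8 + 31\right) \left(6 \cdot 0 - 2\right) = 39 \left(0 - 2\right) = 39 \left(-2\right) = -78$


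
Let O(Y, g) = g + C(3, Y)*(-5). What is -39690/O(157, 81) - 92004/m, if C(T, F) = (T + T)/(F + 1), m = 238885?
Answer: -17847944283/36310520 ≈ -491.54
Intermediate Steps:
C(T, F) = 2*T/(1 + F) (C(T, F) = (2*T)/(1 + F) = 2*T/(1 + F))
O(Y, g) = g - 30/(1 + Y) (O(Y, g) = g + (2*3/(1 + Y))*(-5) = g + (6/(1 + Y))*(-5) = g - 30/(1 + Y))
-39690/O(157, 81) - 92004/m = -39690*(1 + 157)/(-30 + 81*(1 + 157)) - 92004/238885 = -39690*158/(-30 + 81*158) - 92004*1/238885 = -39690*158/(-30 + 12798) - 92004/238885 = -39690/((1/158)*12768) - 92004/238885 = -39690/6384/79 - 92004/238885 = -39690*79/6384 - 92004/238885 = -74655/152 - 92004/238885 = -17847944283/36310520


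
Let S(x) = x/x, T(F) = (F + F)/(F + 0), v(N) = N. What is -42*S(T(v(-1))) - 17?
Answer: -59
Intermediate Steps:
T(F) = 2 (T(F) = (2*F)/F = 2)
S(x) = 1
-42*S(T(v(-1))) - 17 = -42*1 - 17 = -42 - 17 = -59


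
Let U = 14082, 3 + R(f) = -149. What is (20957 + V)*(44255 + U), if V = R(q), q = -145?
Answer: 1213701285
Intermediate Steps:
R(f) = -152 (R(f) = -3 - 149 = -152)
V = -152
(20957 + V)*(44255 + U) = (20957 - 152)*(44255 + 14082) = 20805*58337 = 1213701285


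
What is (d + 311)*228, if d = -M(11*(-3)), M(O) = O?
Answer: 78432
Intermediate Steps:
d = 33 (d = -11*(-3) = -1*(-33) = 33)
(d + 311)*228 = (33 + 311)*228 = 344*228 = 78432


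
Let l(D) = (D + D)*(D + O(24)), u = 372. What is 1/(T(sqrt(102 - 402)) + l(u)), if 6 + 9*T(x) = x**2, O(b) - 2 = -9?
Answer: 1/271526 ≈ 3.6829e-6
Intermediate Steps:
O(b) = -7 (O(b) = 2 - 9 = -7)
l(D) = 2*D*(-7 + D) (l(D) = (D + D)*(D - 7) = (2*D)*(-7 + D) = 2*D*(-7 + D))
T(x) = -2/3 + x**2/9
1/(T(sqrt(102 - 402)) + l(u)) = 1/((-2/3 + (sqrt(102 - 402))**2/9) + 2*372*(-7 + 372)) = 1/((-2/3 + (sqrt(-300))**2/9) + 2*372*365) = 1/((-2/3 + (10*I*sqrt(3))**2/9) + 271560) = 1/((-2/3 + (1/9)*(-300)) + 271560) = 1/((-2/3 - 100/3) + 271560) = 1/(-34 + 271560) = 1/271526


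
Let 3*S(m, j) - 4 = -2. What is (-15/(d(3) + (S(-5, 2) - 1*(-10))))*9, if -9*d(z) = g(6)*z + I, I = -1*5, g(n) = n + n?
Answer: -243/13 ≈ -18.692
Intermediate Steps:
g(n) = 2*n
I = -5
S(m, j) = ⅔ (S(m, j) = 4/3 + (⅓)*(-2) = 4/3 - ⅔ = ⅔)
d(z) = 5/9 - 4*z/3 (d(z) = -((2*6)*z - 5)/9 = -(12*z - 5)/9 = -(-5 + 12*z)/9 = 5/9 - 4*z/3)
(-15/(d(3) + (S(-5, 2) - 1*(-10))))*9 = (-15/((5/9 - 4/3*3) + (⅔ - 1*(-10))))*9 = (-15/((5/9 - 4) + (⅔ + 10)))*9 = (-15/(-31/9 + 32/3))*9 = (-15/(65/9))*9 = ((9/65)*(-15))*9 = -27/13*9 = -243/13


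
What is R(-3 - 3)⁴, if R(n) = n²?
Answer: 1679616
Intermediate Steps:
R(-3 - 3)⁴ = ((-3 - 3)²)⁴ = ((-6)²)⁴ = 36⁴ = 1679616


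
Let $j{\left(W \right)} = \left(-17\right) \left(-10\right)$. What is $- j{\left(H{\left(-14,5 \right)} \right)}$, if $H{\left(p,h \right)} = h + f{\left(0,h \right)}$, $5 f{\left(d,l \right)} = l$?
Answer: $-170$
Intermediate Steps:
$f{\left(d,l \right)} = \frac{l}{5}$
$H{\left(p,h \right)} = \frac{6 h}{5}$ ($H{\left(p,h \right)} = h + \frac{h}{5} = \frac{6 h}{5}$)
$j{\left(W \right)} = 170$
$- j{\left(H{\left(-14,5 \right)} \right)} = \left(-1\right) 170 = -170$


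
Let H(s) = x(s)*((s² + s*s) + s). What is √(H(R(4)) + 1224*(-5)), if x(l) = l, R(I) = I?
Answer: 6*I*√166 ≈ 77.305*I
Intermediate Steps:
H(s) = s*(s + 2*s²) (H(s) = s*((s² + s*s) + s) = s*((s² + s²) + s) = s*(2*s² + s) = s*(s + 2*s²))
√(H(R(4)) + 1224*(-5)) = √(4²*(1 + 2*4) + 1224*(-5)) = √(16*(1 + 8) - 6120) = √(16*9 - 6120) = √(144 - 6120) = √(-5976) = 6*I*√166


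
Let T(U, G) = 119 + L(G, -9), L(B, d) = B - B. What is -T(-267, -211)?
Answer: -119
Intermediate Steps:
L(B, d) = 0
T(U, G) = 119 (T(U, G) = 119 + 0 = 119)
-T(-267, -211) = -1*119 = -119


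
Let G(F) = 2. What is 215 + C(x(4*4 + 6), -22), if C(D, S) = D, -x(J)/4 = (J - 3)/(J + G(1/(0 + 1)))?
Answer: 1271/6 ≈ 211.83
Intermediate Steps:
x(J) = -4*(-3 + J)/(2 + J) (x(J) = -4*(J - 3)/(J + 2) = -4*(-3 + J)/(2 + J))
215 + C(x(4*4 + 6), -22) = 215 + 4*(3 - (4*4 + 6))/(2 + (4*4 + 6)) = 215 + 4*(3 - (16 + 6))/(2 + (16 + 6)) = 215 + 4*(3 - 1*22)/(2 + 22) = 215 + 4*(3 - 22)/24 = 215 + 4*(1/24)*(-19) = 215 - 19/6 = 1271/6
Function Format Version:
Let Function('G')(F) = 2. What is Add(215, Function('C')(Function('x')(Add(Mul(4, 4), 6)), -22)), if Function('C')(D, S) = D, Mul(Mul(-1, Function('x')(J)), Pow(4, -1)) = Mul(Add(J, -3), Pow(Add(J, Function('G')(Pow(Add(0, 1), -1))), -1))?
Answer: Rational(1271, 6) ≈ 211.83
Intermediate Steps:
Function('x')(J) = Mul(-4, Pow(Add(2, J), -1), Add(-3, J)) (Function('x')(J) = Mul(-4, Mul(Add(J, -3), Pow(Add(J, 2), -1))) = Mul(-4, Mul(Add(-3, J), Pow(Add(2, J), -1))) = Mul(-4, Mul(Pow(Add(2, J), -1), Add(-3, J))) = Mul(-4, Pow(Add(2, J), -1), Add(-3, J)))
Add(215, Function('C')(Function('x')(Add(Mul(4, 4), 6)), -22)) = Add(215, Mul(4, Pow(Add(2, Add(Mul(4, 4), 6)), -1), Add(3, Mul(-1, Add(Mul(4, 4), 6))))) = Add(215, Mul(4, Pow(Add(2, Add(16, 6)), -1), Add(3, Mul(-1, Add(16, 6))))) = Add(215, Mul(4, Pow(Add(2, 22), -1), Add(3, Mul(-1, 22)))) = Add(215, Mul(4, Pow(24, -1), Add(3, -22))) = Add(215, Mul(4, Rational(1, 24), -19)) = Add(215, Rational(-19, 6)) = Rational(1271, 6)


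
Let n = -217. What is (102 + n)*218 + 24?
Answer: -25046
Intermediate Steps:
(102 + n)*218 + 24 = (102 - 217)*218 + 24 = -115*218 + 24 = -25070 + 24 = -25046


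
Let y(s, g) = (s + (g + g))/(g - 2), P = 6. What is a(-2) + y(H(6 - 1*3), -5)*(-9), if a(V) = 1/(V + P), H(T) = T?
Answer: -35/4 ≈ -8.7500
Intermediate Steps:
a(V) = 1/(6 + V) (a(V) = 1/(V + 6) = 1/(6 + V))
y(s, g) = (s + 2*g)/(-2 + g)
a(-2) + y(H(6 - 1*3), -5)*(-9) = 1/(6 - 2) + (((6 - 1*3) + 2*(-5))/(-2 - 5))*(-9) = 1/4 + (((6 - 3) - 10)/(-7))*(-9) = ¼ - (3 - 10)/7*(-9) = ¼ - ⅐*(-7)*(-9) = ¼ + 1*(-9) = ¼ - 9 = -35/4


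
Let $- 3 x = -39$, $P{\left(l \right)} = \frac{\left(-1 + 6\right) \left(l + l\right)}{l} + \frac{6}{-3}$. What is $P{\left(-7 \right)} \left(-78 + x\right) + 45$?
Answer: $-475$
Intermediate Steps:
$P{\left(l \right)} = 8$ ($P{\left(l \right)} = \frac{5 \cdot 2 l}{l} + 6 \left(- \frac{1}{3}\right) = \frac{10 l}{l} - 2 = 10 - 2 = 8$)
$x = 13$ ($x = \left(- \frac{1}{3}\right) \left(-39\right) = 13$)
$P{\left(-7 \right)} \left(-78 + x\right) + 45 = 8 \left(-78 + 13\right) + 45 = 8 \left(-65\right) + 45 = -520 + 45 = -475$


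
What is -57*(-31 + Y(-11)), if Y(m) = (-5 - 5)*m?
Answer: -4503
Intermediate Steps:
Y(m) = -10*m
-57*(-31 + Y(-11)) = -57*(-31 - 10*(-11)) = -57*(-31 + 110) = -57*79 = -4503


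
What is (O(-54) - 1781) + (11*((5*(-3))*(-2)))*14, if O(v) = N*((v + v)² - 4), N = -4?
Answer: -43801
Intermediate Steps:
O(v) = 16 - 16*v² (O(v) = -4*((v + v)² - 4) = -4*((2*v)² - 4) = -4*(4*v² - 4) = -4*(-4 + 4*v²) = 16 - 16*v²)
(O(-54) - 1781) + (11*((5*(-3))*(-2)))*14 = ((16 - 16*(-54)²) - 1781) + (11*((5*(-3))*(-2)))*14 = ((16 - 16*2916) - 1781) + (11*(-15*(-2)))*14 = ((16 - 46656) - 1781) + (11*30)*14 = (-46640 - 1781) + 330*14 = -48421 + 4620 = -43801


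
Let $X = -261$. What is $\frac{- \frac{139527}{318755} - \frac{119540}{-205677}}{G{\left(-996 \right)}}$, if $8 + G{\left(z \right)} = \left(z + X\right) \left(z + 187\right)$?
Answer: $\frac{254229133}{1801861448836275} \approx 1.4109 \cdot 10^{-7}$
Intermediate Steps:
$G{\left(z \right)} = -8 + \left(-261 + z\right) \left(187 + z\right)$ ($G{\left(z \right)} = -8 + \left(z - 261\right) \left(z + 187\right) = -8 + \left(-261 + z\right) \left(187 + z\right)$)
$\frac{- \frac{139527}{318755} - \frac{119540}{-205677}}{G{\left(-996 \right)}} = \frac{- \frac{139527}{318755} - \frac{119540}{-205677}}{-48815 + \left(-996\right)^{2} - -73704} = \frac{\left(-139527\right) \frac{1}{318755} - - \frac{119540}{205677}}{-48815 + 992016 + 73704} = \frac{- \frac{3771}{8615} + \frac{119540}{205677}}{1016905} = \frac{254229133}{1771907355} \cdot \frac{1}{1016905} = \frac{254229133}{1801861448836275}$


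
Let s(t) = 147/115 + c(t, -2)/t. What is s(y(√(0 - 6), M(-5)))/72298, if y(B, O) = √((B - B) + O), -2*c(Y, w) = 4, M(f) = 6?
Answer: 147/8314270 - √6/216894 ≈ 6.3870e-6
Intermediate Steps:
c(Y, w) = -2 (c(Y, w) = -½*4 = -2)
y(B, O) = √O (y(B, O) = √(0 + O) = √O)
s(t) = 147/115 - 2/t
s(y(√(0 - 6), M(-5)))/72298 = (147/115 - 2*√6/6)/72298 = (147/115 - √6/3)*(1/72298) = 147/8314270 - √6/216894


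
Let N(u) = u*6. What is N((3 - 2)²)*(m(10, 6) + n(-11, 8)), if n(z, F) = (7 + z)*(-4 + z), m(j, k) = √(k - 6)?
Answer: 360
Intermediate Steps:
m(j, k) = √(-6 + k)
N(u) = 6*u
n(z, F) = (-4 + z)*(7 + z)
N((3 - 2)²)*(m(10, 6) + n(-11, 8)) = (6*(3 - 2)²)*(√(-6 + 6) + (-28 + (-11)² + 3*(-11))) = (6*1²)*(√0 + (-28 + 121 - 33)) = (6*1)*(0 + 60) = 6*60 = 360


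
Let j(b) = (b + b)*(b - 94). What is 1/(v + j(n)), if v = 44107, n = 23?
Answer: 1/40841 ≈ 2.4485e-5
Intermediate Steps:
j(b) = 2*b*(-94 + b) (j(b) = (2*b)*(-94 + b) = 2*b*(-94 + b))
1/(v + j(n)) = 1/(44107 + 2*23*(-94 + 23)) = 1/(44107 + 2*23*(-71)) = 1/(44107 - 3266) = 1/40841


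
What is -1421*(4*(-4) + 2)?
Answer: 19894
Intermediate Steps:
-1421*(4*(-4) + 2) = -1421*(-16 + 2) = -1421*(-14) = 19894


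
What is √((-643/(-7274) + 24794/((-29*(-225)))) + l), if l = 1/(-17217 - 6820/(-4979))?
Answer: √286023824867254656883537554754/271223681330370 ≈ 1.9718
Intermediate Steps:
l = -4979/85716623 (l = 1/(-17217 - 6820*(-1/4979)) = 1/(-17217 + 6820/4979) = 1/(-85716623/4979) = -4979/85716623 ≈ -5.8087e-5)
√((-643/(-7274) + 24794/((-29*(-225)))) + l) = √((-643/(-7274) + 24794/((-29*(-225)))) - 4979/85716623) = √((-643*(-1/7274) + 24794/6525) - 4979/85716623) = √((643/7274 + 24794*(1/6525)) - 4979/85716623) = √((643/7274 + 24794/6525) - 4979/85716623) = √(184547131/47462850 - 4979/85716623) = √(15818520536128463/4068355219955550) = √286023824867254656883537554754/271223681330370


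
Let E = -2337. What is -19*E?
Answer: 44403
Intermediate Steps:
-19*E = -19*(-2337) = 44403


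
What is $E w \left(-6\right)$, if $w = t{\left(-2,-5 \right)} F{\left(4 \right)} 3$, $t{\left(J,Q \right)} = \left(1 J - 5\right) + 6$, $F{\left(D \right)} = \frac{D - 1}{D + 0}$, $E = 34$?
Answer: $459$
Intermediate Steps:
$F{\left(D \right)} = \frac{-1 + D}{D}$
$t{\left(J,Q \right)} = 1 + J$ ($t{\left(J,Q \right)} = \left(J - 5\right) + 6 = \left(-5 + J\right) + 6 = 1 + J$)
$w = - \frac{9}{4}$ ($w = \left(1 - 2\right) \frac{-1 + 4}{4} \cdot 3 = - \frac{3}{4} \cdot 3 = \left(-1\right) \frac{3}{4} \cdot 3 = \left(- \frac{3}{4}\right) 3 = - \frac{9}{4} \approx -2.25$)
$E w \left(-6\right) = 34 \left(- \frac{9}{4}\right) \left(-6\right) = \left(- \frac{153}{2}\right) \left(-6\right) = 459$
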